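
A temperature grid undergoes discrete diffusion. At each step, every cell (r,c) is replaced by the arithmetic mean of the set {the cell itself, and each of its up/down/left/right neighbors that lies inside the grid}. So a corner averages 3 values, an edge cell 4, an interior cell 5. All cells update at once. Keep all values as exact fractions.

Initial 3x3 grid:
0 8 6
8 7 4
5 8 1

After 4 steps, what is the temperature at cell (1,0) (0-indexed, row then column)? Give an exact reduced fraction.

Step 1: cell (1,0) = 5
Step 2: cell (1,0) = 73/12
Step 3: cell (1,0) = 4037/720
Step 4: cell (1,0) = 248269/43200
Full grid after step 4:
  144863/25920 969451/172800 46571/8640
  248269/43200 12341/2250 471563/86400
  48821/8640 969451/172800 138113/25920

Answer: 248269/43200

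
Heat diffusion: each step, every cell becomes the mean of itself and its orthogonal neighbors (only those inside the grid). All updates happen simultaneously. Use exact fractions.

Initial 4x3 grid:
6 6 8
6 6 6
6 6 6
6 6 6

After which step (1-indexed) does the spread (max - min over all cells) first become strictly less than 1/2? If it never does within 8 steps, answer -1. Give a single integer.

Step 1: max=20/3, min=6, spread=2/3
Step 2: max=59/9, min=6, spread=5/9
Step 3: max=689/108, min=6, spread=41/108
  -> spread < 1/2 first at step 3
Step 4: max=81977/12960, min=6, spread=4217/12960
Step 5: max=4874749/777600, min=21679/3600, spread=38417/155520
Step 6: max=291136211/46656000, min=434597/72000, spread=1903471/9331200
Step 7: max=17397149089/2799360000, min=13075759/2160000, spread=18038617/111974400
Step 8: max=1041037782851/167961600000, min=1179326759/194400000, spread=883978523/6718464000

Answer: 3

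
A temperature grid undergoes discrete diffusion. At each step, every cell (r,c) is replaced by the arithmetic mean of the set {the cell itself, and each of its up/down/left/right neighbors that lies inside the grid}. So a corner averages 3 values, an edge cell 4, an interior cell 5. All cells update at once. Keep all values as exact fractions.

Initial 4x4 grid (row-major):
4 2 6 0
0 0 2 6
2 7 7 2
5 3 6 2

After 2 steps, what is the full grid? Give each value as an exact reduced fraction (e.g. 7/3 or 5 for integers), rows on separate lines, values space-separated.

After step 1:
  2 3 5/2 4
  3/2 11/5 21/5 5/2
  7/2 19/5 24/5 17/4
  10/3 21/4 9/2 10/3
After step 2:
  13/6 97/40 137/40 3
  23/10 147/50 81/25 299/80
  91/30 391/100 431/100 893/240
  145/36 1013/240 1073/240 145/36

Answer: 13/6 97/40 137/40 3
23/10 147/50 81/25 299/80
91/30 391/100 431/100 893/240
145/36 1013/240 1073/240 145/36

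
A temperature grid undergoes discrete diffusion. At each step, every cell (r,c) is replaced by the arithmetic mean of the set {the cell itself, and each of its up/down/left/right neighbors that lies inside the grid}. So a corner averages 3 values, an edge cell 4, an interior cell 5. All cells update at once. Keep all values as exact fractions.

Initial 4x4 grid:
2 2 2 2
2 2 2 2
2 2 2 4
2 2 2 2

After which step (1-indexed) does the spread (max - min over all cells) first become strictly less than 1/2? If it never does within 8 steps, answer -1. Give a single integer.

Step 1: max=8/3, min=2, spread=2/3
Step 2: max=151/60, min=2, spread=31/60
Step 3: max=1291/540, min=2, spread=211/540
  -> spread < 1/2 first at step 3
Step 4: max=124843/54000, min=2, spread=16843/54000
Step 5: max=1110643/486000, min=9079/4500, spread=130111/486000
Step 6: max=32802367/14580000, min=547159/270000, spread=3255781/14580000
Step 7: max=975153691/437400000, min=551107/270000, spread=82360351/437400000
Step 8: max=28995316891/13122000000, min=99706441/48600000, spread=2074577821/13122000000

Answer: 3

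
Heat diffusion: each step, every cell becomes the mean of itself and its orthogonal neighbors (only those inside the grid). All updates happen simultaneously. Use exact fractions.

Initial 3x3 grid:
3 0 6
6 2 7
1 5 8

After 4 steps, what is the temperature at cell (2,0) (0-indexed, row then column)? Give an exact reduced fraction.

Step 1: cell (2,0) = 4
Step 2: cell (2,0) = 11/3
Step 3: cell (2,0) = 71/18
Step 4: cell (2,0) = 178/45
Full grid after step 4:
  30131/8640 667441/172800 54829/12960
  13417/3600 49057/12000 29283/6400
  178/45 95227/21600 123073/25920

Answer: 178/45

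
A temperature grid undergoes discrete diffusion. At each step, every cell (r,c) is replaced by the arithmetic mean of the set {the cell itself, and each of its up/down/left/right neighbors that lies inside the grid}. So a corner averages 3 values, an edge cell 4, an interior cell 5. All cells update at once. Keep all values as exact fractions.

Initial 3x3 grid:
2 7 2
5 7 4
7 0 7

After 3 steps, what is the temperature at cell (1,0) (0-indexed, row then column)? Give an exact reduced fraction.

Step 1: cell (1,0) = 21/4
Step 2: cell (1,0) = 1111/240
Step 3: cell (1,0) = 69077/14400
Full grid after step 3:
  10051/2160 11317/2400 4873/1080
  69077/14400 1714/375 1857/400
  1661/360 67577/14400 9661/2160

Answer: 69077/14400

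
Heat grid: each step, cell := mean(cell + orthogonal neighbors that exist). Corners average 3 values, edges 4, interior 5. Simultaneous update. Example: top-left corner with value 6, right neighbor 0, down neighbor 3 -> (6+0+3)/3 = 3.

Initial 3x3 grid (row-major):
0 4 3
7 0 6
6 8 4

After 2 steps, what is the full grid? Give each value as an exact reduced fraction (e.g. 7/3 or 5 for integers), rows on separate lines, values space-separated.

Answer: 26/9 59/16 28/9
227/48 71/20 223/48
59/12 45/8 55/12

Derivation:
After step 1:
  11/3 7/4 13/3
  13/4 5 13/4
  7 9/2 6
After step 2:
  26/9 59/16 28/9
  227/48 71/20 223/48
  59/12 45/8 55/12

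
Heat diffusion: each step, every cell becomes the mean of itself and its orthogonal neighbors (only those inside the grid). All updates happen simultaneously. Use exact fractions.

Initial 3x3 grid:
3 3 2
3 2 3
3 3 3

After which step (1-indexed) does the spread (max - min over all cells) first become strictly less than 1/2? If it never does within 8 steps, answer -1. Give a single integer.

Answer: 2

Derivation:
Step 1: max=3, min=5/2, spread=1/2
Step 2: max=231/80, min=23/9, spread=239/720
  -> spread < 1/2 first at step 2
Step 3: max=1033/360, min=19273/7200, spread=1387/7200
Step 4: max=60731/21600, min=86759/32400, spread=347/2592
Step 5: max=3640057/1296000, min=5277523/1944000, spread=2921/31104
Step 6: max=216789779/77760000, min=317493731/116640000, spread=24611/373248
Step 7: max=12978309313/4665600000, min=19143512407/6998400000, spread=207329/4478976
Step 8: max=776342073611/279936000000, min=1150867524479/419904000000, spread=1746635/53747712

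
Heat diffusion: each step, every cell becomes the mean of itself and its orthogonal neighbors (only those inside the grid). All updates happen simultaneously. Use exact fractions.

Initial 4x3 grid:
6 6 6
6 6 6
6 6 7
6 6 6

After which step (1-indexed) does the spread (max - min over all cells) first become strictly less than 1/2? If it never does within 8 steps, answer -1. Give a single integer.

Step 1: max=19/3, min=6, spread=1/3
  -> spread < 1/2 first at step 1
Step 2: max=751/120, min=6, spread=31/120
Step 3: max=6691/1080, min=6, spread=211/1080
Step 4: max=664897/108000, min=10847/1800, spread=14077/108000
Step 5: max=5972407/972000, min=651683/108000, spread=5363/48600
Step 6: max=178700809/29160000, min=362869/60000, spread=93859/1166400
Step 7: max=10707874481/1749600000, min=588536467/97200000, spread=4568723/69984000
Step 8: max=641636435629/104976000000, min=17677618889/2916000000, spread=8387449/167961600

Answer: 1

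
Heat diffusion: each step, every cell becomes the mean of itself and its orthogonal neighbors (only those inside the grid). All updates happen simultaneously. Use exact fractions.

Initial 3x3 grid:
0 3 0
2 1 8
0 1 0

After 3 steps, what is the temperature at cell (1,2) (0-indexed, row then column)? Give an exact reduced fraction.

Step 1: cell (1,2) = 9/4
Step 2: cell (1,2) = 143/48
Step 3: cell (1,2) = 1253/576
Full grid after step 3:
  731/432 131/72 1097/432
  719/576 247/120 1253/576
  203/144 145/96 325/144

Answer: 1253/576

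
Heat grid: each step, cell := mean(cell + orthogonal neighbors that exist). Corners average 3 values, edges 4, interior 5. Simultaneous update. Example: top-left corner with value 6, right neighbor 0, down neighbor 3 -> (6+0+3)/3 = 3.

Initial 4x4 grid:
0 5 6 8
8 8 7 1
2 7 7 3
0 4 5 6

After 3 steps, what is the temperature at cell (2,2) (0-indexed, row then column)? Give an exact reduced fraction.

Step 1: cell (2,2) = 29/5
Step 2: cell (2,2) = 539/100
Step 3: cell (2,2) = 15929/3000
Full grid after step 3:
  547/108 38189/7200 4509/800 3811/720
  34499/7200 8249/1500 10941/2000 6361/1200
  3571/800 1969/400 15929/3000 18011/3600
  2827/720 1351/300 4379/900 5279/1080

Answer: 15929/3000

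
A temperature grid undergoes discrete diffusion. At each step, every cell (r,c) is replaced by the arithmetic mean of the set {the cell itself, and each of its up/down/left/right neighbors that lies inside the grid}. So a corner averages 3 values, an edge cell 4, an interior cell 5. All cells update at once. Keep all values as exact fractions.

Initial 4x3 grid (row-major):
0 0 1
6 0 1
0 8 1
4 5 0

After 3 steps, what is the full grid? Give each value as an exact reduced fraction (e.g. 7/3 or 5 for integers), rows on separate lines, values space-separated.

After step 1:
  2 1/4 2/3
  3/2 3 3/4
  9/2 14/5 5/2
  3 17/4 2
After step 2:
  5/4 71/48 5/9
  11/4 83/50 83/48
  59/20 341/100 161/80
  47/12 241/80 35/12
After step 3:
  263/144 17801/14400 271/216
  861/400 6617/3000 10723/7200
  977/300 2609/1000 6041/2400
  2371/720 15907/4800 953/360

Answer: 263/144 17801/14400 271/216
861/400 6617/3000 10723/7200
977/300 2609/1000 6041/2400
2371/720 15907/4800 953/360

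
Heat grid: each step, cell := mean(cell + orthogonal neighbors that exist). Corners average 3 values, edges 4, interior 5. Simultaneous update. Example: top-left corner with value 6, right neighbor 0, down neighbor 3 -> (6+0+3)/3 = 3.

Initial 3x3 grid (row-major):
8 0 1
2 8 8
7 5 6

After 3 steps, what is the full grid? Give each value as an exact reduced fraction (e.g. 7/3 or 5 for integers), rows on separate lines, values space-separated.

Answer: 4723/1080 65557/14400 87/20
24719/4800 29309/6000 75307/14400
11551/2160 4599/800 11981/2160

Derivation:
After step 1:
  10/3 17/4 3
  25/4 23/5 23/4
  14/3 13/2 19/3
After step 2:
  83/18 911/240 13/3
  377/80 547/100 1181/240
  209/36 221/40 223/36
After step 3:
  4723/1080 65557/14400 87/20
  24719/4800 29309/6000 75307/14400
  11551/2160 4599/800 11981/2160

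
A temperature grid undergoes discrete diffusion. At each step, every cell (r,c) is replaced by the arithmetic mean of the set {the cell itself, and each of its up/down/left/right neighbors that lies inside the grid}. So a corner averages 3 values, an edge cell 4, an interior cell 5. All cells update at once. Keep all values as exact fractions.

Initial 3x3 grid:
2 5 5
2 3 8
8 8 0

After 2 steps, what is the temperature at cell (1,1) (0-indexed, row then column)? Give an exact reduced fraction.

Answer: 429/100

Derivation:
Step 1: cell (1,1) = 26/5
Step 2: cell (1,1) = 429/100
Full grid after step 2:
  7/2 359/80 55/12
  359/80 429/100 77/15
  29/6 1277/240 169/36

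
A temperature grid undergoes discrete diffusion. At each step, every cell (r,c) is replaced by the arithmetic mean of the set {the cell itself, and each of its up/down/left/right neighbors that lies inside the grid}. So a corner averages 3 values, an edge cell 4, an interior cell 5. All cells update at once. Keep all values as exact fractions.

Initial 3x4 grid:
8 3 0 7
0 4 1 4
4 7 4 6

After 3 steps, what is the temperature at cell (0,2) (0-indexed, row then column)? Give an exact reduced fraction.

Answer: 12233/3600

Derivation:
Step 1: cell (0,2) = 11/4
Step 2: cell (0,2) = 383/120
Step 3: cell (0,2) = 12233/3600
Full grid after step 3:
  769/216 6259/1800 12233/3600 481/135
  13633/3600 21533/6000 21923/6000 27941/7200
  1685/432 28561/7200 29041/7200 9031/2160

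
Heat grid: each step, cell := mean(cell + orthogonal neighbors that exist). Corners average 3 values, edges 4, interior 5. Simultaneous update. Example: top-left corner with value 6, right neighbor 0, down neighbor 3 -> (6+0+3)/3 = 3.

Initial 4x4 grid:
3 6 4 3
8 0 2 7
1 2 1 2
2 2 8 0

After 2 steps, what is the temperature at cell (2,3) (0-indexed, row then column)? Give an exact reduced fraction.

Answer: 37/12

Derivation:
Step 1: cell (2,3) = 5/2
Step 2: cell (2,3) = 37/12
Full grid after step 2:
  143/36 61/15 217/60 143/36
  931/240 277/100 333/100 101/30
  547/240 291/100 49/20 37/12
  101/36 547/240 151/48 103/36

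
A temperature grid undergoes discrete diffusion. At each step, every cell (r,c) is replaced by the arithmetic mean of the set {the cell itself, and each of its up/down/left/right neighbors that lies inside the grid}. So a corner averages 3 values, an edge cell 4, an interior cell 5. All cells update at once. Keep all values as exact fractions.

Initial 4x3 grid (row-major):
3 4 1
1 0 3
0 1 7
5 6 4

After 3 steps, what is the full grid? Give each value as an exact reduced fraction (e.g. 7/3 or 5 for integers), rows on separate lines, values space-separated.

After step 1:
  8/3 2 8/3
  1 9/5 11/4
  7/4 14/5 15/4
  11/3 4 17/3
After step 2:
  17/9 137/60 89/36
  433/240 207/100 329/120
  553/240 141/50 449/120
  113/36 121/30 161/36
After step 3:
  4303/2160 7843/3600 2699/1080
  14521/7200 14063/6000 9923/3600
  18121/7200 17963/6000 6199/1800
  6823/2160 6509/1800 4409/1080

Answer: 4303/2160 7843/3600 2699/1080
14521/7200 14063/6000 9923/3600
18121/7200 17963/6000 6199/1800
6823/2160 6509/1800 4409/1080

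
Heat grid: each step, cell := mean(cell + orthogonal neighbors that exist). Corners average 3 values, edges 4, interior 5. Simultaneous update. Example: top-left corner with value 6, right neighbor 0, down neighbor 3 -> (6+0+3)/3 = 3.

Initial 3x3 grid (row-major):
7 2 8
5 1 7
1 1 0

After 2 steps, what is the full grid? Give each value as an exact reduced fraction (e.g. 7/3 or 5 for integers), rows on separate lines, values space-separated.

After step 1:
  14/3 9/2 17/3
  7/2 16/5 4
  7/3 3/4 8/3
After step 2:
  38/9 541/120 85/18
  137/40 319/100 233/60
  79/36 179/80 89/36

Answer: 38/9 541/120 85/18
137/40 319/100 233/60
79/36 179/80 89/36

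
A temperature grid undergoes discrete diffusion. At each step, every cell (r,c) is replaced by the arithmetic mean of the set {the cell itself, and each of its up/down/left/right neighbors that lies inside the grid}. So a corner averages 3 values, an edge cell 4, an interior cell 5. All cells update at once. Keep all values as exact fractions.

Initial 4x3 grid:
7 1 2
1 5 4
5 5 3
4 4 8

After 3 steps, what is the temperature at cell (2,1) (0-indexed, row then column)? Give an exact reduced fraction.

Answer: 6497/1500

Derivation:
Step 1: cell (2,1) = 22/5
Step 2: cell (2,1) = 108/25
Step 3: cell (2,1) = 6497/1500
Full grid after step 3:
  313/90 49987/14400 7037/2160
  9287/2400 11029/3000 13543/3600
  29921/7200 6497/1500 326/75
  4837/1080 66937/14400 3433/720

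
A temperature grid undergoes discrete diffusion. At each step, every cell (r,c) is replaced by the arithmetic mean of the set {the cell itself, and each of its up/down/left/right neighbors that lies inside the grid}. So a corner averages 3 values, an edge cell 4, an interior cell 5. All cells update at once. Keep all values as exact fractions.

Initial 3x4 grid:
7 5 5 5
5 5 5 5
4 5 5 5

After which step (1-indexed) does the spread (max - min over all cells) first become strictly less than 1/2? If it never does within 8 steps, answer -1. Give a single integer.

Answer: 3

Derivation:
Step 1: max=17/3, min=14/3, spread=1
Step 2: max=197/36, min=233/48, spread=89/144
Step 3: max=2291/432, min=7121/1440, spread=1547/4320
  -> spread < 1/2 first at step 3
Step 4: max=135667/25920, min=1433/288, spread=6697/25920
Step 5: max=8056649/1555200, min=71833/14400, spread=59737/311040
Step 6: max=480600211/93312000, min=6479123/1296000, spread=2820671/18662400
Step 7: max=28709649089/5598720000, min=194870581/38880000, spread=25931417/223948800
Step 8: max=1717621382851/335923200000, min=650861003/129600000, spread=1223586523/13436928000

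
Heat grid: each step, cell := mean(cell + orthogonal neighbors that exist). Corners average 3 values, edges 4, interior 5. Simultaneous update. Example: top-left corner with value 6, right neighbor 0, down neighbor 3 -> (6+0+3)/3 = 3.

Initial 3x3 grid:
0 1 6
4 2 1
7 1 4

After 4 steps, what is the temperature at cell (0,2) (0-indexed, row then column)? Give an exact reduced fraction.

Step 1: cell (0,2) = 8/3
Step 2: cell (0,2) = 49/18
Step 3: cell (0,2) = 2609/1080
Step 4: cell (0,2) = 165013/64800
Full grid after step 4:
  167563/64800 2133167/864000 165013/64800
  2343667/864000 985729/360000 2252167/864000
  128567/43200 408757/144000 4521/1600

Answer: 165013/64800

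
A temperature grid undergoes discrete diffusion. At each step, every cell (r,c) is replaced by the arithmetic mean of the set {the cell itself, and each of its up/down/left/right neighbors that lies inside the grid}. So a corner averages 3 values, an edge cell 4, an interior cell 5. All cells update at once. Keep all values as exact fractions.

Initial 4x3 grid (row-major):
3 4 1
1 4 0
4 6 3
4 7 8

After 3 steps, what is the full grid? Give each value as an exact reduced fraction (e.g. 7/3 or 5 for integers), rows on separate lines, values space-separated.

After step 1:
  8/3 3 5/3
  3 3 2
  15/4 24/5 17/4
  5 25/4 6
After step 2:
  26/9 31/12 20/9
  149/48 79/25 131/48
  331/80 441/100 341/80
  5 441/80 11/2
After step 3:
  1235/432 9769/3600 1085/432
  23923/7200 1199/375 22273/7200
  9991/2400 8593/2000 10141/2400
  293/60 8169/1600 611/120

Answer: 1235/432 9769/3600 1085/432
23923/7200 1199/375 22273/7200
9991/2400 8593/2000 10141/2400
293/60 8169/1600 611/120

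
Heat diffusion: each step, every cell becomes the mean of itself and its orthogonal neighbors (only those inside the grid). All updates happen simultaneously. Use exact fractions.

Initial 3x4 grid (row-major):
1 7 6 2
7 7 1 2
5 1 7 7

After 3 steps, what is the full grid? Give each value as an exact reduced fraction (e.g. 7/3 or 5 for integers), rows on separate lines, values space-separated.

After step 1:
  5 21/4 4 10/3
  5 23/5 23/5 3
  13/3 5 4 16/3
After step 2:
  61/12 377/80 1031/240 31/9
  71/15 489/100 101/25 61/15
  43/9 269/60 71/15 37/9
After step 3:
  3487/720 11389/2400 29687/7200 8501/2160
  1096/225 27431/6000 26431/6000 881/225
  2519/540 4249/900 15631/3600 581/135

Answer: 3487/720 11389/2400 29687/7200 8501/2160
1096/225 27431/6000 26431/6000 881/225
2519/540 4249/900 15631/3600 581/135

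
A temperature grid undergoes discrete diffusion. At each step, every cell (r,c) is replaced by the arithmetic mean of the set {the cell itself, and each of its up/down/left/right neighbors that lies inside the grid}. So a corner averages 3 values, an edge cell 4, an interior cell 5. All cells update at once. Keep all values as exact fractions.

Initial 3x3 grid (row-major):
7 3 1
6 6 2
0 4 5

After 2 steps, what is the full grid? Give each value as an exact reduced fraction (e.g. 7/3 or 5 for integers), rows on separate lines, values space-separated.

After step 1:
  16/3 17/4 2
  19/4 21/5 7/2
  10/3 15/4 11/3
After step 2:
  43/9 947/240 13/4
  1057/240 409/100 401/120
  71/18 299/80 131/36

Answer: 43/9 947/240 13/4
1057/240 409/100 401/120
71/18 299/80 131/36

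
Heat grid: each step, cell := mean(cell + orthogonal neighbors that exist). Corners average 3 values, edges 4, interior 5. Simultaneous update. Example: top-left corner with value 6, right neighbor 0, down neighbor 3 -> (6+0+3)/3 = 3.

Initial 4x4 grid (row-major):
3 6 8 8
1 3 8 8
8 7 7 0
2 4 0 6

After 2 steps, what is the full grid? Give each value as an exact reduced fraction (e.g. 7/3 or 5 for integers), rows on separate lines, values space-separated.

Answer: 145/36 125/24 273/40 43/6
199/48 527/100 297/50 521/80
1123/240 459/100 53/10 353/80
149/36 539/120 139/40 23/6

Derivation:
After step 1:
  10/3 5 15/2 8
  15/4 5 34/5 6
  9/2 29/5 22/5 21/4
  14/3 13/4 17/4 2
After step 2:
  145/36 125/24 273/40 43/6
  199/48 527/100 297/50 521/80
  1123/240 459/100 53/10 353/80
  149/36 539/120 139/40 23/6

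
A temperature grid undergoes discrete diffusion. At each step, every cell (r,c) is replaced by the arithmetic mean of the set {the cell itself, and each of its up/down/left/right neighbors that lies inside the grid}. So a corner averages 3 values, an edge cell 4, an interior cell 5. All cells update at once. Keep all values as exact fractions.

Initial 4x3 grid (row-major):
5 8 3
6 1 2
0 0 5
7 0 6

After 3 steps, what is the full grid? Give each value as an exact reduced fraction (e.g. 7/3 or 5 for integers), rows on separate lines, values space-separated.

After step 1:
  19/3 17/4 13/3
  3 17/5 11/4
  13/4 6/5 13/4
  7/3 13/4 11/3
After step 2:
  163/36 1099/240 34/9
  959/240 73/25 103/30
  587/240 287/100 163/60
  53/18 209/80 61/18
After step 3:
  4717/1080 56897/14400 8489/2160
  25001/7200 10679/3000 11563/3600
  22061/7200 2713/1000 698/225
  2881/1080 14179/4800 6277/2160

Answer: 4717/1080 56897/14400 8489/2160
25001/7200 10679/3000 11563/3600
22061/7200 2713/1000 698/225
2881/1080 14179/4800 6277/2160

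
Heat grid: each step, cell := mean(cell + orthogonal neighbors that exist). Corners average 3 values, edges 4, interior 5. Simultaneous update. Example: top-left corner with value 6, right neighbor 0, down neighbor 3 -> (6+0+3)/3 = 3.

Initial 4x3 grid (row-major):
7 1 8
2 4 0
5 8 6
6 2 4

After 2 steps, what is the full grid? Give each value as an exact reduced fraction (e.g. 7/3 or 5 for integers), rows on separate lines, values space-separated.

Answer: 77/18 43/12 25/6
193/48 22/5 15/4
229/48 91/20 9/2
175/36 55/12 9/2

Derivation:
After step 1:
  10/3 5 3
  9/2 3 9/2
  21/4 5 9/2
  13/3 5 4
After step 2:
  77/18 43/12 25/6
  193/48 22/5 15/4
  229/48 91/20 9/2
  175/36 55/12 9/2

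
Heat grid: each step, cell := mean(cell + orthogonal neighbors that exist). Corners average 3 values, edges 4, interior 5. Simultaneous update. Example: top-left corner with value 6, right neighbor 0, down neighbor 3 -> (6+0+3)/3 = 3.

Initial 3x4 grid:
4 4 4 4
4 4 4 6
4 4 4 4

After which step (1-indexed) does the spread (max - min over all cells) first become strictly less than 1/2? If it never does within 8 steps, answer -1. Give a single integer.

Step 1: max=14/3, min=4, spread=2/3
Step 2: max=547/120, min=4, spread=67/120
Step 3: max=4757/1080, min=4, spread=437/1080
  -> spread < 1/2 first at step 3
Step 4: max=1885531/432000, min=2009/500, spread=29951/86400
Step 5: max=16767821/3888000, min=13658/3375, spread=206761/777600
Step 6: max=6676995571/1555200000, min=10965671/2700000, spread=14430763/62208000
Step 7: max=398355741689/93312000000, min=881652727/216000000, spread=139854109/746496000
Step 8: max=23817351890251/5598720000000, min=79611228977/19440000000, spread=7114543559/44789760000

Answer: 3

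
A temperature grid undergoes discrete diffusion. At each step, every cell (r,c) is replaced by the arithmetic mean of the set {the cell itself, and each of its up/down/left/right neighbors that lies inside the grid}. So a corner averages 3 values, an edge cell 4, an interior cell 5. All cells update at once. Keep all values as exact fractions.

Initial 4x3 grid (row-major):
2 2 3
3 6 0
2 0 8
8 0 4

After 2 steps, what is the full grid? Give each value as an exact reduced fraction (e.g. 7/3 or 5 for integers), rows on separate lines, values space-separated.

Answer: 53/18 189/80 55/18
331/120 323/100 667/240
391/120 293/100 289/80
115/36 203/60 10/3

Derivation:
After step 1:
  7/3 13/4 5/3
  13/4 11/5 17/4
  13/4 16/5 3
  10/3 3 4
After step 2:
  53/18 189/80 55/18
  331/120 323/100 667/240
  391/120 293/100 289/80
  115/36 203/60 10/3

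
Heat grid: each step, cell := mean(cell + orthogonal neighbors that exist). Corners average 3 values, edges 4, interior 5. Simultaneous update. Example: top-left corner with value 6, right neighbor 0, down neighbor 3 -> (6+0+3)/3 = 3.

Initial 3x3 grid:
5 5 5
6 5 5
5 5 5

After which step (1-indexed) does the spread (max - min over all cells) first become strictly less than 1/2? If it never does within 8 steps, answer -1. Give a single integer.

Answer: 1

Derivation:
Step 1: max=16/3, min=5, spread=1/3
  -> spread < 1/2 first at step 1
Step 2: max=1267/240, min=5, spread=67/240
Step 3: max=11237/2160, min=1007/200, spread=1807/10800
Step 4: max=4477963/864000, min=27361/5400, spread=33401/288000
Step 5: max=40109933/7776000, min=2743391/540000, spread=3025513/38880000
Step 6: max=16016926867/3110400000, min=146755949/28800000, spread=53531/995328
Step 7: max=959152925849/186624000000, min=39671116051/7776000000, spread=450953/11943936
Step 8: max=57496103560603/11197440000000, min=4766608610519/933120000000, spread=3799043/143327232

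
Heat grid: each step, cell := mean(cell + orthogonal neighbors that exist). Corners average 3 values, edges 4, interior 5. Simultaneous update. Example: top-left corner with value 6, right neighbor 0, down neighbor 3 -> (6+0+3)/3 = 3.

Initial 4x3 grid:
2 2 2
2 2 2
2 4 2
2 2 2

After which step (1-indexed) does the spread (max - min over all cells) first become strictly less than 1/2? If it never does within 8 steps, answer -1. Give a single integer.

Answer: 2

Derivation:
Step 1: max=5/2, min=2, spread=1/2
Step 2: max=123/50, min=2, spread=23/50
  -> spread < 1/2 first at step 2
Step 3: max=5611/2400, min=413/200, spread=131/480
Step 4: max=49751/21600, min=7591/3600, spread=841/4320
Step 5: max=19822051/8640000, min=1533373/720000, spread=56863/345600
Step 6: max=177054341/77760000, min=13949543/6480000, spread=386393/3110400
Step 7: max=70601723131/31104000000, min=5604358813/2592000000, spread=26795339/248832000
Step 8: max=4216295714129/1866240000000, min=338126149667/155520000000, spread=254051069/2985984000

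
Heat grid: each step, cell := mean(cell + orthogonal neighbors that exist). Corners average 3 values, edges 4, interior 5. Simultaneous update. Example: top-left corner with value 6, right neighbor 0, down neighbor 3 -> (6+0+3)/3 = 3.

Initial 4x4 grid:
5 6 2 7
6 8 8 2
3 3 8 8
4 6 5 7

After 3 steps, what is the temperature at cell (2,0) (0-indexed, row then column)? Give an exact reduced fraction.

Step 1: cell (2,0) = 4
Step 2: cell (2,0) = 583/120
Step 3: cell (2,0) = 4459/900
Full grid after step 3:
  5951/1080 19697/3600 19841/3600 5663/1080
  4793/900 16841/3000 16949/3000 10393/1800
  4459/900 16279/3000 3583/600 10969/1800
  5173/1080 18781/3600 21413/3600 6797/1080

Answer: 4459/900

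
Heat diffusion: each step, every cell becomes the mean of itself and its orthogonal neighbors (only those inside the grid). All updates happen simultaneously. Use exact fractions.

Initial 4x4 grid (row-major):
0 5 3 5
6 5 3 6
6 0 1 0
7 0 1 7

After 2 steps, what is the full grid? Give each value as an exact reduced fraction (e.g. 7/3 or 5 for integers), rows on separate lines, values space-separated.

After step 1:
  11/3 13/4 4 14/3
  17/4 19/5 18/5 7/2
  19/4 12/5 1 7/2
  13/3 2 9/4 8/3
After step 2:
  67/18 883/240 931/240 73/18
  247/60 173/50 159/50 229/60
  59/15 279/100 51/20 8/3
  133/36 659/240 95/48 101/36

Answer: 67/18 883/240 931/240 73/18
247/60 173/50 159/50 229/60
59/15 279/100 51/20 8/3
133/36 659/240 95/48 101/36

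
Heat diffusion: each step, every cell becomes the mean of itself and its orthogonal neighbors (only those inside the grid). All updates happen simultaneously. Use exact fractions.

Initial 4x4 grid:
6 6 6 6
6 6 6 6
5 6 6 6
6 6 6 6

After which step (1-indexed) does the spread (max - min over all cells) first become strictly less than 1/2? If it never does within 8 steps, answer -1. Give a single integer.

Step 1: max=6, min=17/3, spread=1/3
  -> spread < 1/2 first at step 1
Step 2: max=6, min=689/120, spread=31/120
Step 3: max=6, min=6269/1080, spread=211/1080
Step 4: max=6, min=631157/108000, spread=16843/108000
Step 5: max=53921/9000, min=5693357/972000, spread=130111/972000
Step 6: max=3232841/540000, min=171317633/29160000, spread=3255781/29160000
Step 7: max=3228893/540000, min=5148446309/874800000, spread=82360351/874800000
Step 8: max=580693559/97200000, min=154712683109/26244000000, spread=2074577821/26244000000

Answer: 1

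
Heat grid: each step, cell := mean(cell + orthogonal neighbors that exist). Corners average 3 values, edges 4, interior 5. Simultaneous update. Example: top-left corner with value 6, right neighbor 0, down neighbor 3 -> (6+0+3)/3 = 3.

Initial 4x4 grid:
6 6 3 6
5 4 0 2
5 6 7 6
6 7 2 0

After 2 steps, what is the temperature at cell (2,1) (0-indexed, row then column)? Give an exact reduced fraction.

Step 1: cell (2,1) = 29/5
Step 2: cell (2,1) = 499/100
Full grid after step 2:
  185/36 551/120 461/120 131/36
  611/120 459/100 377/100 847/240
  223/40 499/100 419/100 847/240
  67/12 421/80 967/240 125/36

Answer: 499/100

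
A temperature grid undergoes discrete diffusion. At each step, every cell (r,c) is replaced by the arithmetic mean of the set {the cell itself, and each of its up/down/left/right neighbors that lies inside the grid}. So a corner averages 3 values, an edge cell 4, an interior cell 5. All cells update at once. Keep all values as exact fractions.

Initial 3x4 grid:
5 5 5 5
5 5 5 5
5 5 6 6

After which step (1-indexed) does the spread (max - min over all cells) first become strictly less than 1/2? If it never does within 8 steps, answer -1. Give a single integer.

Step 1: max=17/3, min=5, spread=2/3
Step 2: max=197/36, min=5, spread=17/36
  -> spread < 1/2 first at step 2
Step 3: max=727/135, min=5, spread=52/135
Step 4: max=689249/129600, min=9047/1800, spread=7573/25920
Step 5: max=41049001/7776000, min=136217/27000, spread=363701/1555200
Step 6: max=2448653999/466560000, min=3647413/720000, spread=681043/3732480
Step 7: max=146337337141/27993600000, min=987882089/194400000, spread=163292653/1119744000
Step 8: max=8752907884319/1679616000000, min=29717139163/5832000000, spread=1554974443/13436928000

Answer: 2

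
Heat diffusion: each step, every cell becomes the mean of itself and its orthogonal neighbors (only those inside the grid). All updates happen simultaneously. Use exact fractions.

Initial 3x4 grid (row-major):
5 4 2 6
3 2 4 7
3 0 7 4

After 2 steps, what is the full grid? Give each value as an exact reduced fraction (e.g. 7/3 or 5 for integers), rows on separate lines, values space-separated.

After step 1:
  4 13/4 4 5
  13/4 13/5 22/5 21/4
  2 3 15/4 6
After step 2:
  7/2 277/80 333/80 19/4
  237/80 33/10 4 413/80
  11/4 227/80 343/80 5

Answer: 7/2 277/80 333/80 19/4
237/80 33/10 4 413/80
11/4 227/80 343/80 5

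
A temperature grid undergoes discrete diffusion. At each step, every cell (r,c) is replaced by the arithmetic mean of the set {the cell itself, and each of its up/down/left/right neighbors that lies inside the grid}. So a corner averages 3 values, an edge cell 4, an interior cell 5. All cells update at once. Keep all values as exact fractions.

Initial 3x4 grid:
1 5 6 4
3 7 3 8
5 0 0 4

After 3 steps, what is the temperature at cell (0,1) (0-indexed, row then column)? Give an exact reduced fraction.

Step 1: cell (0,1) = 19/4
Step 2: cell (0,1) = 317/80
Step 3: cell (0,1) = 10153/2400
Full grid after step 3:
  2687/720 10153/2400 10763/2400 899/180
  13037/3600 5383/1500 8479/2000 20821/4800
  6691/2160 24109/7200 8113/2400 157/40

Answer: 10153/2400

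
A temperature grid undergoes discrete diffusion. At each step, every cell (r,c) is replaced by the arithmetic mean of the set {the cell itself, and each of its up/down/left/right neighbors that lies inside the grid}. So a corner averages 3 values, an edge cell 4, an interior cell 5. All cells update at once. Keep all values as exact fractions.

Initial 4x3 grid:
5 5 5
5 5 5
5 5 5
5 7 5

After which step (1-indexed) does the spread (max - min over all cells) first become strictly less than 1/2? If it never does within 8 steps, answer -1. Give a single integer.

Answer: 3

Derivation:
Step 1: max=17/3, min=5, spread=2/3
Step 2: max=667/120, min=5, spread=67/120
Step 3: max=5837/1080, min=5, spread=437/1080
  -> spread < 1/2 first at step 3
Step 4: max=2317531/432000, min=2509/500, spread=29951/86400
Step 5: max=20655821/3888000, min=17033/3375, spread=206761/777600
Step 6: max=8232195571/1555200000, min=13665671/2700000, spread=14430763/62208000
Step 7: max=491667741689/93312000000, min=1097652727/216000000, spread=139854109/746496000
Step 8: max=29416071890251/5598720000000, min=99051228977/19440000000, spread=7114543559/44789760000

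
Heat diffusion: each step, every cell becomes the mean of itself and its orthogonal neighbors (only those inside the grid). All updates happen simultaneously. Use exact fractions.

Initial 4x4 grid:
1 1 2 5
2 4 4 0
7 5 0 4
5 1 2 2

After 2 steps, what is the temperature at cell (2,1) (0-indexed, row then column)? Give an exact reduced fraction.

Answer: 88/25

Derivation:
Step 1: cell (2,1) = 17/5
Step 2: cell (2,1) = 88/25
Full grid after step 2:
  41/18 143/60 7/3 103/36
  767/240 141/50 289/100 109/48
  959/240 88/25 223/100 125/48
  37/9 367/120 61/24 65/36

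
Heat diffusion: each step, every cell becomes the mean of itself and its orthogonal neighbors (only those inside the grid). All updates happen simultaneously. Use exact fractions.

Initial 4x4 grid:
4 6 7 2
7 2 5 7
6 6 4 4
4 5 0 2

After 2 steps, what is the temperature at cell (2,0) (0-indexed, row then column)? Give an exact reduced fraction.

Answer: 201/40

Derivation:
Step 1: cell (2,0) = 23/4
Step 2: cell (2,0) = 201/40
Full grid after step 2:
  91/18 1237/240 241/48 89/18
  641/120 243/50 47/10 229/48
  201/40 231/50 102/25 291/80
  29/6 161/40 123/40 3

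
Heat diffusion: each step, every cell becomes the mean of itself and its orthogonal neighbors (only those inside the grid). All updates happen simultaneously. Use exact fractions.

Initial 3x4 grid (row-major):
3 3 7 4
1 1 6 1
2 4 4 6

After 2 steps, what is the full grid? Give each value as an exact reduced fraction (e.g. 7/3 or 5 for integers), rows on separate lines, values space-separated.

Answer: 91/36 83/24 163/40 53/12
113/48 74/25 421/100 943/240
41/18 157/48 913/240 155/36

Derivation:
After step 1:
  7/3 7/2 5 4
  7/4 3 19/5 17/4
  7/3 11/4 5 11/3
After step 2:
  91/36 83/24 163/40 53/12
  113/48 74/25 421/100 943/240
  41/18 157/48 913/240 155/36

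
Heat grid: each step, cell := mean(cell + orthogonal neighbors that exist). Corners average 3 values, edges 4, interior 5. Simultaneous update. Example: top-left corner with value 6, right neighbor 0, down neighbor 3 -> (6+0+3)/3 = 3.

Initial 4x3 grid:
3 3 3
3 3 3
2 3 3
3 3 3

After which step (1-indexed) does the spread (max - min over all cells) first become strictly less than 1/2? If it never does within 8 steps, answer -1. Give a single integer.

Answer: 1

Derivation:
Step 1: max=3, min=8/3, spread=1/3
  -> spread < 1/2 first at step 1
Step 2: max=3, min=329/120, spread=31/120
Step 3: max=3, min=3029/1080, spread=211/1080
Step 4: max=5353/1800, min=307103/108000, spread=14077/108000
Step 5: max=320317/108000, min=2775593/972000, spread=5363/48600
Step 6: max=177131/60000, min=83739191/29160000, spread=93859/1166400
Step 7: max=286263533/97200000, min=5038525519/1749600000, spread=4568723/69984000
Step 8: max=8566381111/2916000000, min=303147564371/104976000000, spread=8387449/167961600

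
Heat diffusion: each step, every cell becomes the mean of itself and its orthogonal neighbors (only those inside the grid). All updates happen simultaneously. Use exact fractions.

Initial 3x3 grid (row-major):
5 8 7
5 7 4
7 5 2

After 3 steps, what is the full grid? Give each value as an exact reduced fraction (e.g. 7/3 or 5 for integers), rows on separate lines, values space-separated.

After step 1:
  6 27/4 19/3
  6 29/5 5
  17/3 21/4 11/3
After step 2:
  25/4 1493/240 217/36
  88/15 144/25 26/5
  203/36 1223/240 167/36
After step 3:
  489/80 87331/14400 12563/2160
  5291/900 8443/1500 811/150
  11953/2160 76081/14400 10753/2160

Answer: 489/80 87331/14400 12563/2160
5291/900 8443/1500 811/150
11953/2160 76081/14400 10753/2160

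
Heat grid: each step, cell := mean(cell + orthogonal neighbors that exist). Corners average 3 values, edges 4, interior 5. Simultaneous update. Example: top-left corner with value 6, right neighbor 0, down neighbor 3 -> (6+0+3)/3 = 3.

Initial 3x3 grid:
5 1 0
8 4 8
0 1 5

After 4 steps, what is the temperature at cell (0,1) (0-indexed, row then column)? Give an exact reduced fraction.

Step 1: cell (0,1) = 5/2
Step 2: cell (0,1) = 437/120
Step 3: cell (0,1) = 25699/7200
Step 4: cell (0,1) = 1606253/432000
Full grid after step 4:
  479093/129600 1606253/432000 157031/43200
  3236131/864000 658811/180000 3236131/864000
  157031/43200 1606253/432000 479093/129600

Answer: 1606253/432000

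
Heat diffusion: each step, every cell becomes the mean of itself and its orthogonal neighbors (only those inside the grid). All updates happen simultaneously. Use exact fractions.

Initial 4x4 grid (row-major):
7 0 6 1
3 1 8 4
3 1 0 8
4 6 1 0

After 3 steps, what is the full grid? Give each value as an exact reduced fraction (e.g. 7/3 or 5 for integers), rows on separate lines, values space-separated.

After step 1:
  10/3 7/2 15/4 11/3
  7/2 13/5 19/5 21/4
  11/4 11/5 18/5 3
  13/3 3 7/4 3
After step 2:
  31/9 791/240 883/240 38/9
  731/240 78/25 19/5 943/240
  767/240 283/100 287/100 297/80
  121/36 677/240 227/80 31/12
After step 3:
  3523/1080 24371/7200 5399/1440 4259/1080
  23051/7200 1931/600 10439/3000 5639/1440
  22379/7200 4451/1500 321/100 2619/800
  422/135 21329/7200 6667/2400 137/45

Answer: 3523/1080 24371/7200 5399/1440 4259/1080
23051/7200 1931/600 10439/3000 5639/1440
22379/7200 4451/1500 321/100 2619/800
422/135 21329/7200 6667/2400 137/45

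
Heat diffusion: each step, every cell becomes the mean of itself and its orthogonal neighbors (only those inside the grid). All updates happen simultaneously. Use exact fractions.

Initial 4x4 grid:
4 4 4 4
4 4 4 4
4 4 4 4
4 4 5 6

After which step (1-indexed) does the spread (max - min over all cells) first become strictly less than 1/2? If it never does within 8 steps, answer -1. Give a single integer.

Step 1: max=5, min=4, spread=1
Step 2: max=19/4, min=4, spread=3/4
Step 3: max=183/40, min=4, spread=23/40
Step 4: max=1791/400, min=4, spread=191/400
  -> spread < 1/2 first at step 4
Step 5: max=158599/36000, min=36079/9000, spread=1587/4000
Step 6: max=4703591/1080000, min=2171899/540000, spread=39977/120000
Step 7: max=46616921/10800000, min=1089923/270000, spread=1006667/3600000
Step 8: max=4166744323/972000000, min=393830041/97200000, spread=25382657/108000000

Answer: 4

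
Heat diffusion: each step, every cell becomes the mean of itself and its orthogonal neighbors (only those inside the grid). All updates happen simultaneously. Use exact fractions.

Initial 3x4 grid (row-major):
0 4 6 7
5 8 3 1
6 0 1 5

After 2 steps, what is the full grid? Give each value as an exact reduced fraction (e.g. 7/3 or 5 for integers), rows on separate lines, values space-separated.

Answer: 49/12 33/8 539/120 41/9
185/48 104/25 381/100 37/10
73/18 41/12 91/30 103/36

Derivation:
After step 1:
  3 9/2 5 14/3
  19/4 4 19/5 4
  11/3 15/4 9/4 7/3
After step 2:
  49/12 33/8 539/120 41/9
  185/48 104/25 381/100 37/10
  73/18 41/12 91/30 103/36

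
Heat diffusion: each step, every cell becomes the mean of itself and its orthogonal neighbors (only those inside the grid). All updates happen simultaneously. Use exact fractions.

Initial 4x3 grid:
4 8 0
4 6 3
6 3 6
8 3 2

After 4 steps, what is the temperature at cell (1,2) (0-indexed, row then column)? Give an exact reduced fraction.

Answer: 907177/216000

Derivation:
Step 1: cell (1,2) = 15/4
Step 2: cell (1,2) = 943/240
Step 3: cell (1,2) = 29521/7200
Step 4: cell (1,2) = 907177/216000
Full grid after step 4:
  154813/32400 650663/144000 137963/32400
  1040927/216000 90509/20000 907177/216000
  1042627/216000 403753/90000 902377/216000
  307771/64800 241883/54000 269971/64800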